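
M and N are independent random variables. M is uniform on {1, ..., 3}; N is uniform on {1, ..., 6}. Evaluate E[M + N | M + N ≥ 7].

23/3

Outcomes with M + N ≥ 7: (1,6), (2,5), (2,6), (3,4), (3,5), (3,6), each with probability 1/18.
E[M + N | M + N ≥ 7] = (7 + 7 + 8 + 7 + 8 + 9) / 6 = 23/3.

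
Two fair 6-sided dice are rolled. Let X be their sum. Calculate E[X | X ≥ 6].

106/13

P(X ≥ 6) = 13/18.
Σ over the event: 6·5/36 + 7·1/6 + 8·5/36 + 9·1/9 + 10·1/12 + 11·1/18 + 12·1/36 = 53/9.
E[X | X ≥ 6] = (53/9) / (13/18) = 106/13.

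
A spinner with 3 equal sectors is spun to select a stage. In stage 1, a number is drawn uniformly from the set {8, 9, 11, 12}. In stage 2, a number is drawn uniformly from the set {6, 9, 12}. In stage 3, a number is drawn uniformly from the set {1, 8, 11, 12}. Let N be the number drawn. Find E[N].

9

E[N | stage 1] = (8+9+11+12)/4 = 10.
E[N | stage 2] = (6+9+12)/3 = 9.
E[N | stage 3] = (1+8+11+12)/4 = 8.
By the law of total expectation,
E[N] = (1/3)·(10) + (1/3)·(9) + (1/3)·(8) = 9.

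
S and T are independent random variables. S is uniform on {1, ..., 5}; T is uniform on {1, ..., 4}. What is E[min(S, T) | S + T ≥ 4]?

37/17

P(S + T ≥ 4) = 17/20.
Summing min(S,T)·P(x,y) over outcomes with S + T ≥ 4 gives 37/20.
E[min(S, T) | S + T ≥ 4] = (37/20) / (17/20) = 37/17.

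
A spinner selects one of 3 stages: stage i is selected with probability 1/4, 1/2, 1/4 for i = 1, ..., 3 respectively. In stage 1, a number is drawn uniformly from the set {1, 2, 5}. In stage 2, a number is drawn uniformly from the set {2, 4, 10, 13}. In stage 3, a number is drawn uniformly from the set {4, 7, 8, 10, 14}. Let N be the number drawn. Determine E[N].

773/120

E[N | stage 1] = (1+2+5)/3 = 8/3.
E[N | stage 2] = (2+4+10+13)/4 = 29/4.
E[N | stage 3] = (4+7+8+10+14)/5 = 43/5.
E[N] = (1/4)·(8/3) + (1/2)·(29/4) + (1/4)·(43/5) = 773/120.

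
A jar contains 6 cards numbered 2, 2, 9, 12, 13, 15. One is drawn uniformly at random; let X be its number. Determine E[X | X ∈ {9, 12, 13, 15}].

49/4

P(X ∈ {9, 12, 13, 15}) = 2/3.
Σ over the event: 9·1/6 + 12·1/6 + 13·1/6 + 15·1/6 = 49/6.
E[X | X ∈ {9, 12, 13, 15}] = (49/6) / (2/3) = 49/4.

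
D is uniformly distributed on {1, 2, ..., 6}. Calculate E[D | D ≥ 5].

11/2

Given D ≥ 5, D is equally likely to be any of {5, 6}.
E[D | D ≥ 5] = (5 + 6) / 2 = 11/2.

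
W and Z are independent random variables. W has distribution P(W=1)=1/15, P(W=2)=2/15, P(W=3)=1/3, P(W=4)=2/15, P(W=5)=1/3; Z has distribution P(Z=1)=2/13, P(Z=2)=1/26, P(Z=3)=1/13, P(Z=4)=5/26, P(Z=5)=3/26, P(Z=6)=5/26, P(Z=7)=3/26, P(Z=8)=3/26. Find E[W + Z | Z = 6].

P(Z = 6) = 5/26.
Summing (W+Z)·P(x,y) over outcomes with Z = 6 gives 11/6.
E[W + Z | Z = 6] = (11/6) / (5/26) = 143/15.

143/15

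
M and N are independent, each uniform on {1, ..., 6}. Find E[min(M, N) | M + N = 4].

Outcomes with M + N = 4: (1,3), (2,2), (3,1), each with probability 1/36.
E[min(M, N) | M + N = 4] = (1 + 2 + 1) / 3 = 4/3.

4/3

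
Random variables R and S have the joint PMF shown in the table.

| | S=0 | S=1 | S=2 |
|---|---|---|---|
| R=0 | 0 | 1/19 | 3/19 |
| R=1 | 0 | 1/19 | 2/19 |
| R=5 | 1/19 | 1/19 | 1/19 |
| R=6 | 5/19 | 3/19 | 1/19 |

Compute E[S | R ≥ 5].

2/3

P(R ≥ 5) = 12/19.
Σ S·P over the event = 0·(1/19) + 1·(1/19) + 2·(1/19) + 0·(5/19) + 1·(3/19) + 2·(1/19) = 8/19.
E[S | R ≥ 5] = (8/19) / (12/19) = 2/3.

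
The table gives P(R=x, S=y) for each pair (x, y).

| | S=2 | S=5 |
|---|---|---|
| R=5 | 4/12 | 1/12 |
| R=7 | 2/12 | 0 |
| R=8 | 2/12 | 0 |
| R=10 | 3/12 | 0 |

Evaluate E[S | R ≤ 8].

7/3

P(R ≤ 8) = 3/4.
Σ S·P over the event = 2·(4/12) + 5·(1/12) + 2·(2/12) + 2·(2/12) = 7/4.
E[S | R ≤ 8] = (7/4) / (3/4) = 7/3.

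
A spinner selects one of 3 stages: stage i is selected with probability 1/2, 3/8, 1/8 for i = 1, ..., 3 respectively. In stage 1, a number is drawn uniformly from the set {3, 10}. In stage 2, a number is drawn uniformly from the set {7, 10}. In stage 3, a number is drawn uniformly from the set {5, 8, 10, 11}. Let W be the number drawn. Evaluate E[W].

E[W | stage 1] = (3+10)/2 = 13/2.
E[W | stage 2] = (7+10)/2 = 17/2.
E[W | stage 3] = (5+8+10+11)/4 = 17/2.
By the law of total expectation,
E[W] = (1/2)·(13/2) + (3/8)·(17/2) + (1/8)·(17/2) = 15/2.

15/2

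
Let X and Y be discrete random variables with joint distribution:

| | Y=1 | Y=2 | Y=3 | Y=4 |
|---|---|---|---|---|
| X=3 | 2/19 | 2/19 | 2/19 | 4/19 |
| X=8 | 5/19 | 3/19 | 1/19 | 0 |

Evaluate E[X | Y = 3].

14/3

P(Y = 3) = 3/19.
Σ X·P over the event = 3·(2/19) + 8·(1/19) = 14/19.
E[X | Y = 3] = (14/19) / (3/19) = 14/3.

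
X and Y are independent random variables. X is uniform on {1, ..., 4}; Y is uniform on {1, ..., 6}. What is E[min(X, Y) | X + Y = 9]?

Outcomes with X + Y = 9: (3,6), (4,5), each with probability 1/24.
E[min(X, Y) | X + Y = 9] = (3 + 4) / 2 = 7/2.

7/2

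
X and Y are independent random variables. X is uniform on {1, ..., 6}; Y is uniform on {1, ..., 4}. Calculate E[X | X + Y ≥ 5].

37/9

P(X + Y ≥ 5) = 3/4.
Summing X·P(x,y) over outcomes with X + Y ≥ 5 gives 37/12.
E[X | X + Y ≥ 5] = (37/12) / (3/4) = 37/9.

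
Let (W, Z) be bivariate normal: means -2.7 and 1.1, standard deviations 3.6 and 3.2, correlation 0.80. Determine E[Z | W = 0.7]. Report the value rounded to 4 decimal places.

3.5178

For a bivariate normal, E[Z | W=x] = μ_Z + ρ·(σ_Z/σ_W)·(x − μ_W).
E[Z | W=0.7] = 1.1 + (0.80)·(3.2/3.6)·(0.7 − (-2.7)) = 1.1 + (0.71111)·(3.4) = 3.5178.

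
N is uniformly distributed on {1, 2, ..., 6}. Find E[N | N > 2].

Given N > 2, N is equally likely to be any of {3, 4, 5, 6}.
E[N | N > 2] = (3 + 4 + 5 + 6) / 4 = 9/2.

9/2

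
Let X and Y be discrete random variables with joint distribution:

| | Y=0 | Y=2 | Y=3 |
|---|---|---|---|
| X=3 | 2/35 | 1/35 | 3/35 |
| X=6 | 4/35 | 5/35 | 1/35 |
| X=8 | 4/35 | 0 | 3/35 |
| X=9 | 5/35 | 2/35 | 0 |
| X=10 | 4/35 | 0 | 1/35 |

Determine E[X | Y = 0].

147/19

P(Y = 0) = 19/35.
Σ X·P over the event = 3·(2/35) + 6·(4/35) + 8·(4/35) + 9·(5/35) + 10·(4/35) = 21/5.
E[X | Y = 0] = (21/5) / (19/35) = 147/19.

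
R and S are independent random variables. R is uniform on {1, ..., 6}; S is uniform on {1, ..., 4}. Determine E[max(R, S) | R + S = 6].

4

P(R + S = 6) = 1/6.
Summing max(R,S)·P(x,y) over outcomes with R + S = 6 gives 2/3.
E[max(R, S) | R + S = 6] = (2/3) / (1/6) = 4.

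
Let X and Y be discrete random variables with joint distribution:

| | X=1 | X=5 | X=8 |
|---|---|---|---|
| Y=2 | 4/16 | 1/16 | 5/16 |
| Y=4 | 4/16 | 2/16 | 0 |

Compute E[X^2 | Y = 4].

P(Y = 4) = 3/8.
Σ X^2·P over the event = 1·(4/16) + 25·(2/16) = 27/8.
E[X^2 | Y = 4] = (27/8) / (3/8) = 9.

9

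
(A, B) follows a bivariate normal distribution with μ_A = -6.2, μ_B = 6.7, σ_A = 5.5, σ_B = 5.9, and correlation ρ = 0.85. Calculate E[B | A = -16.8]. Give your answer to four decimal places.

E[B | A=x] = μ_B + ρ(σ_B/σ_A)(x − μ_A) for jointly normal variables.
E[B | A=-16.8] = 6.7 + (0.85)·(5.9/5.5)·(-16.8 − (-6.2)) = 6.7 + (0.91182)·(-10.6) = -2.9653.

-2.9653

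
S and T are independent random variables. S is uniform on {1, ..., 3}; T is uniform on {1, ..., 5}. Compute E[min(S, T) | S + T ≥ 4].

P(S + T ≥ 4) = 4/5.
Summing min(S,T)·P(x,y) over outcomes with S + T ≥ 4 gives 23/15.
E[min(S, T) | S + T ≥ 4] = (23/15) / (4/5) = 23/12.

23/12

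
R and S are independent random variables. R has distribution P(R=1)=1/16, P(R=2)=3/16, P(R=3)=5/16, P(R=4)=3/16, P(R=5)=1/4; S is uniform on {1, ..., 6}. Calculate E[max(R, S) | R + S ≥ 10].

P(R + S ≥ 10) = 11/96.
Summing max(R,S)·P(x,y) over outcomes with R + S ≥ 10 gives 31/48.
E[max(R, S) | R + S ≥ 10] = (31/48) / (11/96) = 62/11.

62/11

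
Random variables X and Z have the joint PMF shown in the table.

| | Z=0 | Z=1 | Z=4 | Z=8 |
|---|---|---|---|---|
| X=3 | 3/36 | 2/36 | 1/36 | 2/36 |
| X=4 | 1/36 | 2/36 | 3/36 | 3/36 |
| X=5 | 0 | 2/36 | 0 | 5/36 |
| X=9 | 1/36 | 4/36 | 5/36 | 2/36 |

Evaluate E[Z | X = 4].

38/9

P(X = 4) = 1/4.
Σ Z·P over the event = 0·(1/36) + 1·(2/36) + 4·(3/36) + 8·(3/36) = 19/18.
E[Z | X = 4] = (19/18) / (1/4) = 38/9.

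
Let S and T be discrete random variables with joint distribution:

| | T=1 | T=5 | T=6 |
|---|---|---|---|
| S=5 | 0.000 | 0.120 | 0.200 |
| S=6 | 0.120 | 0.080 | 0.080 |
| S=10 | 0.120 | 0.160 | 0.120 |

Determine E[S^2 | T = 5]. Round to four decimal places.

P(T = 5) = 0.360.
Σ S^2·P over the event = 25·(0.120) + 36·(0.080) + 100·(0.160) = 21.880.
E[S^2 | T = 5] = (21.880) / (0.360) = 60.7778.

60.7778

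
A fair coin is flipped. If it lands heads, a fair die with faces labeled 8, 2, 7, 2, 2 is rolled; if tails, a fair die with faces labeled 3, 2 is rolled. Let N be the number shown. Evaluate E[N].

67/20

E[N | heads] = (8+2+7+2+2)/5 = 21/5.
E[N | tails] = (3+2)/2 = 5/2.
By the law of total expectation,
E[N] = (1/2)·(21/5) + (1/2)·(5/2) = 67/20.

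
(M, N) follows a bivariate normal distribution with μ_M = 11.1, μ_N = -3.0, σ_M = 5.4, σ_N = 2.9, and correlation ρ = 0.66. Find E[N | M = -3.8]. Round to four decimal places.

-8.2812

The regression of N on M has slope ρ·σ_N/σ_M and passes through (μ_M, μ_N).
E[N | M=-3.8] = -3.0 + (0.66)·(2.9/5.4)·(-3.8 − (11.1)) = -3.0 + (0.35444)·(-14.9) = -8.2812.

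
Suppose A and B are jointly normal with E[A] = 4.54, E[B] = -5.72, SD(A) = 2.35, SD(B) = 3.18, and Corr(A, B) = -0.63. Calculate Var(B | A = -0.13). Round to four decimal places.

Var(B | A=x) = (1 − ρ²)·σ_B².
Var(B | A=-0.13) = (3.18)²·(1 − (-0.63)²) = 10.1124·0.6031 = 6.0988.

6.0988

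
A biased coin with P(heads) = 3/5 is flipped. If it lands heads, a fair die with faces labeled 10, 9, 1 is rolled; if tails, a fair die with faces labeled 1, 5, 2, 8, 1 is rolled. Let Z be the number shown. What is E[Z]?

134/25

E[Z | heads] = (10+9+1)/3 = 20/3.
E[Z | tails] = (1+5+2+8+1)/5 = 17/5.
By the law of total expectation,
E[Z] = (3/5)·(20/3) + (2/5)·(17/5) = 134/25.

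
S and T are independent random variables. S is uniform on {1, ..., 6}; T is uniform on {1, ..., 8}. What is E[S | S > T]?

P(S > T) = 5/16.
Summing S·P(x,y) over outcomes with S > T gives 35/24.
E[S | S > T] = (35/24) / (5/16) = 14/3.

14/3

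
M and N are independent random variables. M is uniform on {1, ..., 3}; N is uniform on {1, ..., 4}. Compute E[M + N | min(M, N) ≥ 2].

11/2

Outcomes with min(M, N) ≥ 2: (2,2), (2,3), (2,4), (3,2), (3,3), (3,4), each with probability 1/12.
E[M + N | min(M, N) ≥ 2] = (4 + 5 + 6 + 5 + 6 + 7) / 6 = 11/2.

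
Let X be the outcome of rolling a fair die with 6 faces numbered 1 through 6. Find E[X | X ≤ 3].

Given X ≤ 3, X is equally likely to be any of {1, 2, 3}.
E[X | X ≤ 3] = (1 + 2 + 3) / 3 = 2.

2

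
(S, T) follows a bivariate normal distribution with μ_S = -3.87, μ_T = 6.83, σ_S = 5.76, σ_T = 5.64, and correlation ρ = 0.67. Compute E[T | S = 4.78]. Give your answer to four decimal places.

12.5048

E[T | S=x] = μ_T + ρ(σ_T/σ_S)(x − μ_S) for jointly normal variables.
E[T | S=4.78] = 6.83 + (0.67)·(5.64/5.76)·(4.78 − (-3.87)) = 6.83 + (0.656042)·(8.65) = 12.5048.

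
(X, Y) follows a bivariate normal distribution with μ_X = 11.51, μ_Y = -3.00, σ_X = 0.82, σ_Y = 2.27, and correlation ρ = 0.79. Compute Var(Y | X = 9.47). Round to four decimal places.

The conditional variance in a bivariate normal is σ_Y²(1 − ρ²), independent of x.
Var(Y | X=9.47) = (2.27)²·(1 − (0.79)²) = 5.1529·0.3759 = 1.9370.

1.9370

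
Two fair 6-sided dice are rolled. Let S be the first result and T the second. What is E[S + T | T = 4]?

Outcomes with T = 4: (1,4), (2,4), (3,4), (4,4), (5,4), (6,4), each with probability 1/36.
E[S + T | T = 4] = (5 + 6 + 7 + 8 + 9 + 10) / 6 = 15/2.

15/2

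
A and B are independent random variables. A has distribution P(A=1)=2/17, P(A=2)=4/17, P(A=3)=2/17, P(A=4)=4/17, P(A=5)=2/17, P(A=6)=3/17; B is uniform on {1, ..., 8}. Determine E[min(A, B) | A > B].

99/43

P(A > B) = 43/136.
Summing min(A,B)·P(x,y) over outcomes with A > B gives 99/136.
E[min(A, B) | A > B] = (99/136) / (43/136) = 99/43.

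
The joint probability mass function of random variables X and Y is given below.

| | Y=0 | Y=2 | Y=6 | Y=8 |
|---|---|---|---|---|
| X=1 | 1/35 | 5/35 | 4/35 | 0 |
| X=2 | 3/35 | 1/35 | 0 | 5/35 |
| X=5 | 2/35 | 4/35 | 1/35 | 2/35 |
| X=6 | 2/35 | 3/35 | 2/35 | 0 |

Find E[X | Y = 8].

20/7

P(Y = 8) = 1/5.
Σ X·P over the event = 2·(5/35) + 5·(2/35) = 4/7.
E[X | Y = 8] = (4/7) / (1/5) = 20/7.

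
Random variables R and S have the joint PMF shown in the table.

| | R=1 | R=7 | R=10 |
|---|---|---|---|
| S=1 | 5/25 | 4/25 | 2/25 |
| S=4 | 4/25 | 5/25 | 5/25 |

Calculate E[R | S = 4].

P(S = 4) = 14/25.
Σ R·P over the event = 1·(4/25) + 7·(5/25) + 10·(5/25) = 89/25.
E[R | S = 4] = (89/25) / (14/25) = 89/14.

89/14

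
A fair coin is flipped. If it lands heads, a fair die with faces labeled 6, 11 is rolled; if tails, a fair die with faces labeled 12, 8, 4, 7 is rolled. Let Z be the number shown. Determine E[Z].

65/8

E[Z | heads] = (6+11)/2 = 17/2.
E[Z | tails] = (12+8+4+7)/4 = 31/4.
By the law of total expectation,
E[Z] = (1/2)·(17/2) + (1/2)·(31/4) = 65/8.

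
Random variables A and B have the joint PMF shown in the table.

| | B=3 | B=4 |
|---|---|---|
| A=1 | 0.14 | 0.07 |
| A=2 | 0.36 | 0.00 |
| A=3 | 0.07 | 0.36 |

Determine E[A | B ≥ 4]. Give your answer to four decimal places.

2.6744

P(B ≥ 4) = 0.43.
Summing A·P(A=x,B=y) over the conditioning event gives 1.15.
E[A | B ≥ 4] = (1.15) / (0.43) = 2.6744.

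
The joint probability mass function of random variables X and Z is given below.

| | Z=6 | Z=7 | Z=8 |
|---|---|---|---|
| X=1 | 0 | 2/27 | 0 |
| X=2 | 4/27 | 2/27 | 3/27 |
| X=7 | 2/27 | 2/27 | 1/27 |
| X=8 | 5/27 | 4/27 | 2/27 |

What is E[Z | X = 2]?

62/9

P(X = 2) = 1/3.
Σ Z·P over the event = 6·(4/27) + 7·(2/27) + 8·(3/27) = 62/27.
E[Z | X = 2] = (62/27) / (1/3) = 62/9.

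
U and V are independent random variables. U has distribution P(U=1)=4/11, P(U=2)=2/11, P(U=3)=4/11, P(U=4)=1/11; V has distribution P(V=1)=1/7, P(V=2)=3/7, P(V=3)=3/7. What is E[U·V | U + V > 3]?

352/59

P(U + V > 3) = 59/77.
Summing UV·P(x,y) over outcomes with U + V > 3 gives 32/7.
E[U·V | U + V > 3] = (32/7) / (59/77) = 352/59.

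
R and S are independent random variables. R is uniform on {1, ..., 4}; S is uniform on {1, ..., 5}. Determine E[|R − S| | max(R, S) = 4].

12/7

Outcomes with max(R, S) = 4: (1,4), (2,4), (3,4), (4,1), (4,2), (4,3), (4,4), each with probability 1/20.
E[|R − S| | max(R, S) = 4] = (3 + 2 + 1 + 3 + 2 + 1 + 0) / 7 = 12/7.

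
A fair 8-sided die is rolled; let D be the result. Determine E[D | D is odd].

Given D is odd, D is equally likely to be any of {1, 3, 5, 7}.
E[D | D is odd] = (1 + 3 + 5 + 7) / 4 = 4.

4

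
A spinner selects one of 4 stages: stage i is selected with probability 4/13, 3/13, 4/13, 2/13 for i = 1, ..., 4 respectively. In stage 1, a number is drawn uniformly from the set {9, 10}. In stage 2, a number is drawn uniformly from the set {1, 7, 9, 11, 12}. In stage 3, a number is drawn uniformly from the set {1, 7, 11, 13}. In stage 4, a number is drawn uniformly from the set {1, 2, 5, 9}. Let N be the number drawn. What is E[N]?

E[N | stage 1] = (9+10)/2 = 19/2.
E[N | stage 2] = (1+7+9+11+12)/5 = 8.
E[N | stage 3] = (1+7+11+13)/4 = 8.
E[N | stage 4] = (1+2+5+9)/4 = 17/4.
By the law of total expectation,
E[N] = (4/13)·(19/2) + (3/13)·(8) + (4/13)·(8) + (2/13)·(17/4) = 205/26.

205/26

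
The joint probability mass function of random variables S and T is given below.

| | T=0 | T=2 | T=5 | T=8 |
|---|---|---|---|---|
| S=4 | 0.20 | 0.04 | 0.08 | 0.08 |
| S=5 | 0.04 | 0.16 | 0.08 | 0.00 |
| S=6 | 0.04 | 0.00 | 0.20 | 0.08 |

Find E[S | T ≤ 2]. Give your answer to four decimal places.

4.5833

P(T ≤ 2) = 0.48.
Σ S·P over the event = 4·(0.20) + 4·(0.04) + 5·(0.04) + 5·(0.16) + 6·(0.04) = 2.20.
E[S | T ≤ 2] = (2.20) / (0.48) = 4.5833.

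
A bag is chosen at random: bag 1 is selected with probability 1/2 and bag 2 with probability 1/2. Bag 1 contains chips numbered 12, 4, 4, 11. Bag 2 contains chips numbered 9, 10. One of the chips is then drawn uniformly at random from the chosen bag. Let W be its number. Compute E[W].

69/8

E[W | bag 1] = (12+4+4+11)/4 = 31/4.
E[W | bag 2] = (9+10)/2 = 19/2.
By the law of total expectation,
E[W] = (1/2)·(31/4) + (1/2)·(19/2) = 69/8.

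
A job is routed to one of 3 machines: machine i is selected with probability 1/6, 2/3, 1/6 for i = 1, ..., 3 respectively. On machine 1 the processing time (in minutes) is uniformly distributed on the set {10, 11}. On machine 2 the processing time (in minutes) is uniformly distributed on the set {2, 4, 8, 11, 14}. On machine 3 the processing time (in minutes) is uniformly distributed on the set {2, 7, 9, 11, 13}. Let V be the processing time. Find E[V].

167/20

E[V | machine 1] = (10+11)/2 = 21/2.
E[V | machine 2] = (2+4+8+11+14)/5 = 39/5.
E[V | machine 3] = (2+7+9+11+13)/5 = 42/5.
E[V] = (1/6)·(21/2) + (2/3)·(39/5) + (1/6)·(42/5) = 167/20.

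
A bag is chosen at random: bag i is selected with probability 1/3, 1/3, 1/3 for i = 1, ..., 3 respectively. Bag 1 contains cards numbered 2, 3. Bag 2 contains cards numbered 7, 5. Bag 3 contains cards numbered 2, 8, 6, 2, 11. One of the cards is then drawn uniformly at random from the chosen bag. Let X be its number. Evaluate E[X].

143/30

E[X | bag 1] = (2+3)/2 = 5/2.
E[X | bag 2] = (7+5)/2 = 6.
E[X | bag 3] = (2+8+6+2+11)/5 = 29/5.
By the law of total expectation,
E[X] = (1/3)·(5/2) + (1/3)·(6) + (1/3)·(29/5) = 143/30.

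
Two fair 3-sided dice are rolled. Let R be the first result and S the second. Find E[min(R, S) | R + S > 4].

7/3

Outcomes with R + S > 4: (2,3), (3,2), (3,3), each with probability 1/9.
E[min(R, S) | R + S > 4] = (2 + 2 + 3) / 3 = 7/3.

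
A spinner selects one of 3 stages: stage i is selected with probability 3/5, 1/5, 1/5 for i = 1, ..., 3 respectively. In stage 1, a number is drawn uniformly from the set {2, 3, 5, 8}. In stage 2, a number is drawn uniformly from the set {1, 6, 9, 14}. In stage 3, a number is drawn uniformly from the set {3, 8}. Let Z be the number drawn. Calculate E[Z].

53/10

E[Z | stage 1] = (2+3+5+8)/4 = 9/2.
E[Z | stage 2] = (1+6+9+14)/4 = 15/2.
E[Z | stage 3] = (3+8)/2 = 11/2.
E[Z] = (3/5)·(9/2) + (1/5)·(15/2) + (1/5)·(11/2) = 53/10.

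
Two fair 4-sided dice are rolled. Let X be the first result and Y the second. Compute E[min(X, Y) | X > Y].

5/3

P(X > Y) = 3/8.
Summing min(X,Y)·P(x,y) over outcomes with X > Y gives 5/8.
E[min(X, Y) | X > Y] = (5/8) / (3/8) = 5/3.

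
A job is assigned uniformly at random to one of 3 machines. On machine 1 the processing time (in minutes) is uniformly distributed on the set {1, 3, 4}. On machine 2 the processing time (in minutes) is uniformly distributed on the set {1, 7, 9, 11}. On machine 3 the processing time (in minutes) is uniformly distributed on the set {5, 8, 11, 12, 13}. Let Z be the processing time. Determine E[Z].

E[Z | machine 1] = (1+3+4)/3 = 8/3.
E[Z | machine 2] = (1+7+9+11)/4 = 7.
E[Z | machine 3] = (5+8+11+12+13)/5 = 49/5.
E[Z] = (1/3)·(8/3) + (1/3)·(7) + (1/3)·(49/5) = 292/45.

292/45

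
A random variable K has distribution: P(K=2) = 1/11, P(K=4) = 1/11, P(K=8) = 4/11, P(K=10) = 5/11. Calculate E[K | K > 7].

82/9

P(K > 7) = 9/11.
Σ over the event: 8·4/11 + 10·5/11 = 82/11.
E[K | K > 7] = (82/11) / (9/11) = 82/9.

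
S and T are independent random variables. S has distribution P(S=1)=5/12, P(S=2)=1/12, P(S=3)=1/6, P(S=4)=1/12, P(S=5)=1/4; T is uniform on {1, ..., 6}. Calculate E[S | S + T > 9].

34/7

P(S + T > 9) = 7/72.
Summing S·P(x,y) over outcomes with S + T > 9 gives 17/36.
E[S | S + T > 9] = (17/36) / (7/72) = 34/7.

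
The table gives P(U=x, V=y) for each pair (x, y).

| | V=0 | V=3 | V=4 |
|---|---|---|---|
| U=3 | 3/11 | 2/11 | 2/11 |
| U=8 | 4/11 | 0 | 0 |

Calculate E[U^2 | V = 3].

9

P(V = 3) = 2/11.
Σ U^2·P over the event = 9·(2/11) = 18/11.
E[U^2 | V = 3] = (18/11) / (2/11) = 9.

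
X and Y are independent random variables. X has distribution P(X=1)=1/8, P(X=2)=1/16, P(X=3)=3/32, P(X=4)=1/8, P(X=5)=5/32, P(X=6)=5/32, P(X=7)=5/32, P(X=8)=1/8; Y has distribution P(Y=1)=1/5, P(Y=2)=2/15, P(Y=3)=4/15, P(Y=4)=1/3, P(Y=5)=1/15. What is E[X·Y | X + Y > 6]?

P(X + Y > 6) = 11/16.
Summing XY·P(x,y) over outcomes with X + Y > 6 gives 613/48.
E[X·Y | X + Y > 6] = (613/48) / (11/16) = 613/33.

613/33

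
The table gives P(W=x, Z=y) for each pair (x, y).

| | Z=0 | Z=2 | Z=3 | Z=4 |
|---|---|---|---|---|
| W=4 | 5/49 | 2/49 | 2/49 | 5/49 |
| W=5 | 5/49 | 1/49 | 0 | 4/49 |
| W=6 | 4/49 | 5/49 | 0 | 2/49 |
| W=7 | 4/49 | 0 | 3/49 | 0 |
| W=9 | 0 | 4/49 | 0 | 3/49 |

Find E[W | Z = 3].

29/5

P(Z = 3) = 5/49.
Σ W·P over the event = 4·(2/49) + 7·(3/49) = 29/49.
E[W | Z = 3] = (29/49) / (5/49) = 29/5.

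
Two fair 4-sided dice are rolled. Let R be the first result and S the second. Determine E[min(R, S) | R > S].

P(R > S) = 3/8.
Summing min(R,S)·P(x,y) over outcomes with R > S gives 5/8.
E[min(R, S) | R > S] = (5/8) / (3/8) = 5/3.

5/3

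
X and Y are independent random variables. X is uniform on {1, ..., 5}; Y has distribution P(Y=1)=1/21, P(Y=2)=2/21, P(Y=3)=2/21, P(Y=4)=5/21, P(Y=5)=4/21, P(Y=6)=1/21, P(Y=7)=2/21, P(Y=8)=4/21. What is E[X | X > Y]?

81/19

P(X > Y) = 19/105.
Summing X·P(x,y) over outcomes with X > Y gives 27/35.
E[X | X > Y] = (27/35) / (19/105) = 81/19.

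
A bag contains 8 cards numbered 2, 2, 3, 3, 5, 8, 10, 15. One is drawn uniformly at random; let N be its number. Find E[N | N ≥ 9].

25/2

P(N ≥ 9) = 1/4.
Σ over the event: 10·1/8 + 15·1/8 = 25/8.
E[N | N ≥ 9] = (25/8) / (1/4) = 25/2.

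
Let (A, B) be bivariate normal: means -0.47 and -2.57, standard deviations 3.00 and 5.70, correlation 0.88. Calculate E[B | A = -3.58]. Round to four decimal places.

-7.7699

E[B | A=x] = μ_B + ρ(σ_B/σ_A)(x − μ_A) for jointly normal variables.
E[B | A=-3.58] = -2.57 + (0.88)·(5.70/3.00)·(-3.58 − (-0.47)) = -2.57 + (1.672)·(-3.11) = -7.7699.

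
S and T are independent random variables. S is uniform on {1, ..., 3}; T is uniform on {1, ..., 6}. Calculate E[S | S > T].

P(S > T) = 1/6.
Summing S·P(x,y) over outcomes with S > T gives 4/9.
E[S | S > T] = (4/9) / (1/6) = 8/3.

8/3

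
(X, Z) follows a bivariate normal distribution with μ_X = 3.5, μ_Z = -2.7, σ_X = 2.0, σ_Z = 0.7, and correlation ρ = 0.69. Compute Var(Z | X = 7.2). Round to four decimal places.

Var(Z | X=x) = (1 − ρ²)·σ_Z².
Var(Z | X=7.2) = (0.7)²·(1 − (0.69)²) = 0.49·0.5239 = 0.2567.

0.2567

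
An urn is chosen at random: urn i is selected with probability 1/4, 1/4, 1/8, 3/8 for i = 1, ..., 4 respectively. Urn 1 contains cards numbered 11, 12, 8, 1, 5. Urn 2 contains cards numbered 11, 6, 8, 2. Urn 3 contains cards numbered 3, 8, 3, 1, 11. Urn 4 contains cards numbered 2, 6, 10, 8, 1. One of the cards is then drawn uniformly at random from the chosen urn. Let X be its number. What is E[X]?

497/80

E[X | urn 1] = (11+12+8+1+5)/5 = 37/5.
E[X | urn 2] = (11+6+8+2)/4 = 27/4.
E[X | urn 3] = (3+8+3+1+11)/5 = 26/5.
E[X | urn 4] = (2+6+10+8+1)/5 = 27/5.
E[X] = (1/4)·(37/5) + (1/4)·(27/4) + (1/8)·(26/5) + (3/8)·(27/5) = 497/80.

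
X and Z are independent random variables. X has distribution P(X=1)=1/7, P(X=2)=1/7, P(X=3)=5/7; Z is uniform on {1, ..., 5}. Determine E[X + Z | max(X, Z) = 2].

10/3

P(max(X, Z) = 2) = 3/35.
Summing (X+Z)·P(x,y) over outcomes with max(X, Z) = 2 gives 2/7.
E[X + Z | max(X, Z) = 2] = (2/7) / (3/35) = 10/3.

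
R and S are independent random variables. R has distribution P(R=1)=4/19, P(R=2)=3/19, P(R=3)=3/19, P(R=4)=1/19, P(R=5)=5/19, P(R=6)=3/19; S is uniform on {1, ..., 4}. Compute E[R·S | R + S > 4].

P(R + S > 4) = 55/76.
Summing RS·P(x,y) over outcomes with R + S > 4 gives 609/76.
E[R·S | R + S > 4] = (609/76) / (55/76) = 609/55.

609/55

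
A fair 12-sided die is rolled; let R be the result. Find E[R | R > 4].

17/2

Given R > 4, R is equally likely to be any of {5, 6, 7, 8, 9, 10, 11, 12}.
E[R | R > 4] = (5 + 6 + 7 + 8 + 9 + 10 + 11 + 12) / 8 = 17/2.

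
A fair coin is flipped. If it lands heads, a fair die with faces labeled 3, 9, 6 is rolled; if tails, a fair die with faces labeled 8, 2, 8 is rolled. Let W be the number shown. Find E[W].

6

E[W | heads] = (3+9+6)/3 = 6.
E[W | tails] = (8+2+8)/3 = 6.
By the law of total expectation,
E[W] = (1/2)·(6) + (1/2)·(6) = 6.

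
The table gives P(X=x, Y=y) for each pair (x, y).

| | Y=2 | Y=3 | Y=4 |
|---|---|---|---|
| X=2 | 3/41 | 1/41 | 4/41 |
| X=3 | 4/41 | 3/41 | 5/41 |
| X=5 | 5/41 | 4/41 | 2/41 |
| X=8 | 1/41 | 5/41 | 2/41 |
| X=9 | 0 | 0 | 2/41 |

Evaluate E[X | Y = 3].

P(Y = 3) = 13/41.
Σ X·P over the event = 2·(1/41) + 3·(3/41) + 5·(4/41) + 8·(5/41) = 71/41.
E[X | Y = 3] = (71/41) / (13/41) = 71/13.

71/13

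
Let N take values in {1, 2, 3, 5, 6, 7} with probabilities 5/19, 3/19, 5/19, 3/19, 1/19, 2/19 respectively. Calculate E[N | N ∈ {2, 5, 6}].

27/7

P(N ∈ {2, 5, 6}) = 7/19.
Σ over the event: 2·3/19 + 5·3/19 + 6·1/19 = 27/19.
E[N | N ∈ {2, 5, 6}] = (27/19) / (7/19) = 27/7.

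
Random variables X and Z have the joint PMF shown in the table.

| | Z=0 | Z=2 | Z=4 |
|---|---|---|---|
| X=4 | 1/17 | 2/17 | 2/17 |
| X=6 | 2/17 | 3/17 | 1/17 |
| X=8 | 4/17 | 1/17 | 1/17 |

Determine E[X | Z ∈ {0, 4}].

P(Z ∈ {0, 4}) = 11/17.
Σ X·P over the event = 4·(1/17) + 4·(2/17) + 6·(2/17) + 6·(1/17) + 8·(4/17) + 8·(1/17) = 70/17.
E[X | Z ∈ {0, 4}] = (70/17) / (11/17) = 70/11.

70/11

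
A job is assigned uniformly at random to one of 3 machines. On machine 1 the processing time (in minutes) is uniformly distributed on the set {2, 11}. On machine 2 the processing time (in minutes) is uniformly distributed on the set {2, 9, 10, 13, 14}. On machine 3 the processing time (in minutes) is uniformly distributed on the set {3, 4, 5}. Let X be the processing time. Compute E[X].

67/10

E[X | machine 1] = (2+11)/2 = 13/2.
E[X | machine 2] = (2+9+10+13+14)/5 = 48/5.
E[X | machine 3] = (3+4+5)/3 = 4.
By the law of total expectation,
E[X] = (1/3)·(13/2) + (1/3)·(48/5) + (1/3)·(4) = 67/10.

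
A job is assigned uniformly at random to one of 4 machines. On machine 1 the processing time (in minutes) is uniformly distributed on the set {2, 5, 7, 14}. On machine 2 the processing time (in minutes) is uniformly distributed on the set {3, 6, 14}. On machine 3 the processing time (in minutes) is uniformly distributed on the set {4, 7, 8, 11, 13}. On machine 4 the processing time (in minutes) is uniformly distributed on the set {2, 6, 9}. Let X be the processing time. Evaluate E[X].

E[X | machine 1] = (2+5+7+14)/4 = 7.
E[X | machine 2] = (3+6+14)/3 = 23/3.
E[X | machine 3] = (4+7+8+11+13)/5 = 43/5.
E[X | machine 4] = (2+6+9)/3 = 17/3.
By the law of total expectation,
E[X] = (1/4)·(7) + (1/4)·(23/3) + (1/4)·(43/5) + (1/4)·(17/3) = 217/30.

217/30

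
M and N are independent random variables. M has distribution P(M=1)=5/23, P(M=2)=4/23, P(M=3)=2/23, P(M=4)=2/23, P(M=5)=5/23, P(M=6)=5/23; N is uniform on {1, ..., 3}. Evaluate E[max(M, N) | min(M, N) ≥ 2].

79/18

P(min(M, N) ≥ 2) = 12/23.
Summing max(M,N)·P(x,y) over outcomes with min(M, N) ≥ 2 gives 158/69.
E[max(M, N) | min(M, N) ≥ 2] = (158/69) / (12/23) = 79/18.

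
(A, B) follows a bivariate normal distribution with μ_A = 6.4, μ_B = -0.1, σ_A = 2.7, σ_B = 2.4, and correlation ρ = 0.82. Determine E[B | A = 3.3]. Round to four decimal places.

The regression of B on A has slope ρ·σ_B/σ_A and passes through (μ_A, μ_B).
E[B | A=3.3] = -0.1 + (0.82)·(2.4/2.7)·(3.3 − (6.4)) = -0.1 + (0.72889)·(-3.1) = -2.3596.

-2.3596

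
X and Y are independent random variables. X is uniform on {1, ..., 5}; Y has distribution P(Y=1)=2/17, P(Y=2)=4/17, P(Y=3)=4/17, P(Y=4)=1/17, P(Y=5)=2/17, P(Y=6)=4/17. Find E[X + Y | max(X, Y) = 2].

17/5

P(max(X, Y) = 2) = 2/17.
Summing (X+Y)·P(x,y) over outcomes with max(X, Y) = 2 gives 2/5.
E[X + Y | max(X, Y) = 2] = (2/5) / (2/17) = 17/5.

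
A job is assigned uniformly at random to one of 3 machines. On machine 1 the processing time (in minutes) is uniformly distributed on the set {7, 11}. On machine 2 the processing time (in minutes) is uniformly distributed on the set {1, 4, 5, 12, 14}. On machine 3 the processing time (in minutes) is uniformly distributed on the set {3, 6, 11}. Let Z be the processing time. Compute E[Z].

343/45

E[Z | machine 1] = (7+11)/2 = 9.
E[Z | machine 2] = (1+4+5+12+14)/5 = 36/5.
E[Z | machine 3] = (3+6+11)/3 = 20/3.
By the law of total expectation,
E[Z] = (1/3)·(9) + (1/3)·(36/5) + (1/3)·(20/3) = 343/45.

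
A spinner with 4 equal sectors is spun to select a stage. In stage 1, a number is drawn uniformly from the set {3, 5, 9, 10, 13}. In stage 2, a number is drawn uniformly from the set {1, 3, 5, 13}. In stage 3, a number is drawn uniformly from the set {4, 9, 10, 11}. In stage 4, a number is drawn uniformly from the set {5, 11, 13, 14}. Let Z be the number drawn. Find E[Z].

131/16

E[Z | stage 1] = (3+5+9+10+13)/5 = 8.
E[Z | stage 2] = (1+3+5+13)/4 = 11/2.
E[Z | stage 3] = (4+9+10+11)/4 = 17/2.
E[Z | stage 4] = (5+11+13+14)/4 = 43/4.
By the law of total expectation,
E[Z] = (1/4)·(8) + (1/4)·(11/2) + (1/4)·(17/2) + (1/4)·(43/4) = 131/16.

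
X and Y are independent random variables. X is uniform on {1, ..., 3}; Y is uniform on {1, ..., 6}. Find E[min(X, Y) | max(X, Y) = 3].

9/5

P(max(X, Y) = 3) = 5/18.
Summing min(X,Y)·P(x,y) over outcomes with max(X, Y) = 3 gives 1/2.
E[min(X, Y) | max(X, Y) = 3] = (1/2) / (5/18) = 9/5.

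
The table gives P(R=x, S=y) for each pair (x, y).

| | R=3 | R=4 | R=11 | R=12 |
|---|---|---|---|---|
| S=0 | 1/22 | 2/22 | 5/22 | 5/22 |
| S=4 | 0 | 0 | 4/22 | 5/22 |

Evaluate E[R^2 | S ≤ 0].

1366/13

P(S ≤ 0) = 13/22.
Summing R^2·P(R=x,S=y) over the conditioning event gives 683/11.
E[R^2 | S ≤ 0] = (683/11) / (13/22) = 1366/13.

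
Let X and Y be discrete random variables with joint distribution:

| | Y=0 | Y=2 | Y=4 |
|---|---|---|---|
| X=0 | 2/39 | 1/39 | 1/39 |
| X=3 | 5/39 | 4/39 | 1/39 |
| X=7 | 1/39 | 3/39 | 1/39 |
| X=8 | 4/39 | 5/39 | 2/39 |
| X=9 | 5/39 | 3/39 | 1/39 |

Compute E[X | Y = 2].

25/4

P(Y = 2) = 16/39.
Summing X·P(X=x,Y=y) over the conditioning event gives 100/39.
E[X | Y = 2] = (100/39) / (16/39) = 25/4.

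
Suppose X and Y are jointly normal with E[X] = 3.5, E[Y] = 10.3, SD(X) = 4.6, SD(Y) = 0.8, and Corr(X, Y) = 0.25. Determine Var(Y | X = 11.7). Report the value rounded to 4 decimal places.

0.6000

The conditional variance in a bivariate normal is σ_Y²(1 − ρ²), independent of x.
Var(Y | X=11.7) = (0.8)²·(1 − (0.25)²) = 0.64·0.9375 = 0.6000.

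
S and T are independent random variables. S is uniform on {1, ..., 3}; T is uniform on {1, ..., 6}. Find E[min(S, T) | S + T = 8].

Outcomes with S + T = 8: (2,6), (3,5), each with probability 1/18.
E[min(S, T) | S + T = 8] = (2 + 3) / 2 = 5/2.

5/2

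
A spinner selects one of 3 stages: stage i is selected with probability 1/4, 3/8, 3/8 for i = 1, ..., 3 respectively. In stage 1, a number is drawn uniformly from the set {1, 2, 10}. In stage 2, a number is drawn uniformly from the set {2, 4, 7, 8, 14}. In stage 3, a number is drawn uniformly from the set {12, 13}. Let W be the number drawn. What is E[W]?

403/48

E[W | stage 1] = (1+2+10)/3 = 13/3.
E[W | stage 2] = (2+4+7+8+14)/5 = 7.
E[W | stage 3] = (12+13)/2 = 25/2.
By the law of total expectation,
E[W] = (1/4)·(13/3) + (3/8)·(7) + (3/8)·(25/2) = 403/48.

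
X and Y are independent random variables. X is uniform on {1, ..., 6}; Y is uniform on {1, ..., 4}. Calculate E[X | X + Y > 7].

16/3

Outcomes with X + Y > 7: (4,4), (5,3), (5,4), (6,2), (6,3), (6,4), each with probability 1/24.
E[X | X + Y > 7] = (4 + 5 + 5 + 6 + 6 + 6) / 6 = 16/3.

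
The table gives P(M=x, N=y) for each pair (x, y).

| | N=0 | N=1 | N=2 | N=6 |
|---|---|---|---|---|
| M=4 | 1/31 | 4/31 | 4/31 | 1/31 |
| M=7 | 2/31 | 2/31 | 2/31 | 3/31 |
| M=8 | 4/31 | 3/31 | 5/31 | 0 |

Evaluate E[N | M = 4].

9/5

P(M = 4) = 10/31.
Σ N·P over the event = 0·(1/31) + 1·(4/31) + 2·(4/31) + 6·(1/31) = 18/31.
E[N | M = 4] = (18/31) / (10/31) = 9/5.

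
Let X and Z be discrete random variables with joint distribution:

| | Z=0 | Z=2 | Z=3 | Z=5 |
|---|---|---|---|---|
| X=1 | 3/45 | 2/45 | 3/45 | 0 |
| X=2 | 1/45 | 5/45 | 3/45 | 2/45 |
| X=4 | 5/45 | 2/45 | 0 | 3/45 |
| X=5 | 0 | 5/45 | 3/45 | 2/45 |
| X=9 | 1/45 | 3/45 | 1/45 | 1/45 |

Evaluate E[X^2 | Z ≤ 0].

84/5

P(Z ≤ 0) = 2/9.
Σ X^2·P over the event = 1·(3/45) + 4·(1/45) + 16·(5/45) + 81·(1/45) = 56/15.
E[X^2 | Z ≤ 0] = (56/15) / (2/9) = 84/5.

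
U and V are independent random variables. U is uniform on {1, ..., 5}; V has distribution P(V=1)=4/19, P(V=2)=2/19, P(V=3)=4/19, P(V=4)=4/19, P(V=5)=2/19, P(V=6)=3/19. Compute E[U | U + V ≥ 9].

P(U + V ≥ 9) = 17/95.
Summing U·P(x,y) over outcomes with U + V ≥ 9 gives 74/95.
E[U | U + V ≥ 9] = (74/95) / (17/95) = 74/17.

74/17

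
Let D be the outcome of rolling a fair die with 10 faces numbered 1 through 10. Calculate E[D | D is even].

Given D is even, D is equally likely to be any of {2, 4, 6, 8, 10}.
E[D | D is even] = (2 + 4 + 6 + 8 + 10) / 5 = 6.

6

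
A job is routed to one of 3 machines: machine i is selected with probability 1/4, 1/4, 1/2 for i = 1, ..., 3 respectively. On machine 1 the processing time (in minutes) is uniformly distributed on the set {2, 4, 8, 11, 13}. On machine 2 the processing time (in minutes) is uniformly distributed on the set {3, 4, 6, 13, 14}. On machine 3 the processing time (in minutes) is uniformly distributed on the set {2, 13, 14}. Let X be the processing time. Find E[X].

E[X | machine 1] = (2+4+8+11+13)/5 = 38/5.
E[X | machine 2] = (3+4+6+13+14)/5 = 8.
E[X | machine 3] = (2+13+14)/3 = 29/3.
By the law of total expectation,
E[X] = (1/4)·(38/5) + (1/4)·(8) + (1/2)·(29/3) = 131/15.

131/15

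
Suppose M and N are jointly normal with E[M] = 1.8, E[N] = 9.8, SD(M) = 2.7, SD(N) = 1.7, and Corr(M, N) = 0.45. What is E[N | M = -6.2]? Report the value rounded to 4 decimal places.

7.5333

For a bivariate normal, E[N | M=x] = μ_N + ρ·(σ_N/σ_M)·(x − μ_M).
E[N | M=-6.2] = 9.8 + (0.45)·(1.7/2.7)·(-6.2 − (1.8)) = 9.8 + (0.283333)·(-8) = 7.5333.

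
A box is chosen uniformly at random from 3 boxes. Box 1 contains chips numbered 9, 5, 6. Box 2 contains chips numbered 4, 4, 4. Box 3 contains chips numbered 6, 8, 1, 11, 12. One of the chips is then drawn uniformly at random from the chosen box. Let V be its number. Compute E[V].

E[V | box 1] = (9+5+6)/3 = 20/3.
E[V | box 2] = (4+4+4)/3 = 4.
E[V | box 3] = (6+8+1+11+12)/5 = 38/5.
E[V] = (1/3)·(20/3) + (1/3)·(4) + (1/3)·(38/5) = 274/45.

274/45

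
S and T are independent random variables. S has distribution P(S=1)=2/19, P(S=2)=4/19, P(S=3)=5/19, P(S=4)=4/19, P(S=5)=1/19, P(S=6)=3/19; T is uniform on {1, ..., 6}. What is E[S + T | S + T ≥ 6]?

321/40

P(S + T ≥ 6) = 40/57.
Summing (S+T)·P(x,y) over outcomes with S + T ≥ 6 gives 107/19.
E[S + T | S + T ≥ 6] = (107/19) / (40/57) = 321/40.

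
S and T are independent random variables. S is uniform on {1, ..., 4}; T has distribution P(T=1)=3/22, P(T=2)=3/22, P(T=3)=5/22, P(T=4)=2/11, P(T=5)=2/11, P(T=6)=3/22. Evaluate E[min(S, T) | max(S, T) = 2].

4/3

P(max(S, T) = 2) = 9/88.
Summing min(S,T)·P(x,y) over outcomes with max(S, T) = 2 gives 3/22.
E[min(S, T) | max(S, T) = 2] = (3/22) / (9/88) = 4/3.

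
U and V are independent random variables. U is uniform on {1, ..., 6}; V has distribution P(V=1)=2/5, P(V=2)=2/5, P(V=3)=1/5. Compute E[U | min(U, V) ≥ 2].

P(min(U, V) ≥ 2) = 1/2.
Summing U·P(x,y) over outcomes with min(U, V) ≥ 2 gives 2.
E[U | min(U, V) ≥ 2] = (2) / (1/2) = 4.

4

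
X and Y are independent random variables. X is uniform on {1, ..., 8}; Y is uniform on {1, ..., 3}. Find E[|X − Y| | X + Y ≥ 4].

22/7

P(X + Y ≥ 4) = 7/8.
Summing |X−Y|·P(x,y) over outcomes with X + Y ≥ 4 gives 11/4.
E[|X − Y| | X + Y ≥ 4] = (11/4) / (7/8) = 22/7.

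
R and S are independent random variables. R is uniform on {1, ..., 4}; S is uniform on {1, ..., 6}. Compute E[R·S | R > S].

35/6

Outcomes with R > S: (2,1), (3,1), (3,2), (4,1), (4,2), (4,3), each with probability 1/24.
E[R·S | R > S] = (2 + 3 + 6 + 4 + 8 + 12) / 6 = 35/6.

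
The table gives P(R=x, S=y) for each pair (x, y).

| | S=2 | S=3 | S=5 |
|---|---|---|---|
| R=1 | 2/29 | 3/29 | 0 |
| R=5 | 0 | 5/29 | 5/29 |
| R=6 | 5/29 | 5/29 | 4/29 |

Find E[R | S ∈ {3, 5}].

107/22

P(S ∈ {3, 5}) = 22/29.
Σ R·P over the event = 1·(3/29) + 5·(5/29) + 5·(5/29) + 6·(5/29) + 6·(4/29) = 107/29.
E[R | S ∈ {3, 5}] = (107/29) / (22/29) = 107/22.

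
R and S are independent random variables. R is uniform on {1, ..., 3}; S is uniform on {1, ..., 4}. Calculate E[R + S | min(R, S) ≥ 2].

11/2

Outcomes with min(R, S) ≥ 2: (2,2), (2,3), (2,4), (3,2), (3,3), (3,4), each with probability 1/12.
E[R + S | min(R, S) ≥ 2] = (4 + 5 + 6 + 5 + 6 + 7) / 6 = 11/2.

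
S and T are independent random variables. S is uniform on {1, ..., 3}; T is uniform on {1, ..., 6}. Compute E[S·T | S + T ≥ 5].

P(S + T ≥ 5) = 2/3.
Summing ST·P(x,y) over outcomes with S + T ≥ 5 gives 37/6.
E[S·T | S + T ≥ 5] = (37/6) / (2/3) = 37/4.

37/4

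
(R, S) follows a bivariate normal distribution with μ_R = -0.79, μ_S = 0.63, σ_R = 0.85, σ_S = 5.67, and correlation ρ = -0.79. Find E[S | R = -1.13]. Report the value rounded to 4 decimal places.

2.4217

E[S | R=x] = μ_S + ρ(σ_S/σ_R)(x − μ_R) for jointly normal variables.
E[S | R=-1.13] = 0.63 + (-0.79)·(5.67/0.85)·(-1.13 − (-0.79)) = 0.63 + (-5.2698)·(-0.34) = 2.4217.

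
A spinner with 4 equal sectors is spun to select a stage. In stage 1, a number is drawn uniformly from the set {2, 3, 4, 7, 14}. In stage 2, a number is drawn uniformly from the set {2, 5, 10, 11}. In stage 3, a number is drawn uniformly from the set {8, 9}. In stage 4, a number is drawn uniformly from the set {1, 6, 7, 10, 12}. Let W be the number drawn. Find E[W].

287/40

E[W | stage 1] = (2+3+4+7+14)/5 = 6.
E[W | stage 2] = (2+5+10+11)/4 = 7.
E[W | stage 3] = (8+9)/2 = 17/2.
E[W | stage 4] = (1+6+7+10+12)/5 = 36/5.
E[W] = (1/4)·(6) + (1/4)·(7) + (1/4)·(17/2) + (1/4)·(36/5) = 287/40.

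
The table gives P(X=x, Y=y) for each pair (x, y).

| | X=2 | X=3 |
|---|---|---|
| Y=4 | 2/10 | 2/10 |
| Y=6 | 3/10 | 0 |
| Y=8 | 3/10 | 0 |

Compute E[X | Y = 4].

5/2

P(Y = 4) = 2/5.
Summing X·P(X=x,Y=y) over the conditioning event gives 1.
E[X | Y = 4] = (1) / (2/5) = 5/2.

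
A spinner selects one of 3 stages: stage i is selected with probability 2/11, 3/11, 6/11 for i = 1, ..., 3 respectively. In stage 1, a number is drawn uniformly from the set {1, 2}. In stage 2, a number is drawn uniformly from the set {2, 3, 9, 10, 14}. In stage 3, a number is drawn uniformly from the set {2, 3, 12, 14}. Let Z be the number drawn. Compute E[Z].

723/110

E[Z | stage 1] = (1+2)/2 = 3/2.
E[Z | stage 2] = (2+3+9+10+14)/5 = 38/5.
E[Z | stage 3] = (2+3+12+14)/4 = 31/4.
By the law of total expectation,
E[Z] = (2/11)·(3/2) + (3/11)·(38/5) + (6/11)·(31/4) = 723/110.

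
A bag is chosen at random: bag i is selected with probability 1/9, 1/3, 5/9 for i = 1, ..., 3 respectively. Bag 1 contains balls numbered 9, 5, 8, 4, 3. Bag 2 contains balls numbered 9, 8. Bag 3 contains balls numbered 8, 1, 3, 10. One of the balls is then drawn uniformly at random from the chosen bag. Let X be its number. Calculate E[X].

98/15

E[X | bag 1] = (9+5+8+4+3)/5 = 29/5.
E[X | bag 2] = (9+8)/2 = 17/2.
E[X | bag 3] = (8+1+3+10)/4 = 11/2.
E[X] = (1/9)·(29/5) + (1/3)·(17/2) + (5/9)·(11/2) = 98/15.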